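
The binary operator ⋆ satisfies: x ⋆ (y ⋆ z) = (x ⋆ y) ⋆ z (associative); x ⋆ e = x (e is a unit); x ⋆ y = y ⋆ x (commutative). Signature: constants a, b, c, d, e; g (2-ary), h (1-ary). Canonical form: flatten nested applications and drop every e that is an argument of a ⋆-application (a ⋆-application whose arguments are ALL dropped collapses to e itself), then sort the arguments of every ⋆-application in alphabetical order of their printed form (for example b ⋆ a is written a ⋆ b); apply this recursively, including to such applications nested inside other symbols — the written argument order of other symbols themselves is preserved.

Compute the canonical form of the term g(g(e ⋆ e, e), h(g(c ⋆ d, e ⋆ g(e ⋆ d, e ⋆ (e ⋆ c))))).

Answer: g(g(e, e), h(g(c ⋆ d, g(d, c))))

Derivation:
Work inside:  e ⋆ g(e ⋆ d, e ⋆ (e ⋆ c))
Simplify inside:  g(e ⋆ d, e ⋆ (e ⋆ c))  →  g(d, c)
Drop the unit:  drop e
Sort arguments:  g(d, c)
Rebuild:  g(g(e, e), h(g(c ⋆ d, g(d, c))))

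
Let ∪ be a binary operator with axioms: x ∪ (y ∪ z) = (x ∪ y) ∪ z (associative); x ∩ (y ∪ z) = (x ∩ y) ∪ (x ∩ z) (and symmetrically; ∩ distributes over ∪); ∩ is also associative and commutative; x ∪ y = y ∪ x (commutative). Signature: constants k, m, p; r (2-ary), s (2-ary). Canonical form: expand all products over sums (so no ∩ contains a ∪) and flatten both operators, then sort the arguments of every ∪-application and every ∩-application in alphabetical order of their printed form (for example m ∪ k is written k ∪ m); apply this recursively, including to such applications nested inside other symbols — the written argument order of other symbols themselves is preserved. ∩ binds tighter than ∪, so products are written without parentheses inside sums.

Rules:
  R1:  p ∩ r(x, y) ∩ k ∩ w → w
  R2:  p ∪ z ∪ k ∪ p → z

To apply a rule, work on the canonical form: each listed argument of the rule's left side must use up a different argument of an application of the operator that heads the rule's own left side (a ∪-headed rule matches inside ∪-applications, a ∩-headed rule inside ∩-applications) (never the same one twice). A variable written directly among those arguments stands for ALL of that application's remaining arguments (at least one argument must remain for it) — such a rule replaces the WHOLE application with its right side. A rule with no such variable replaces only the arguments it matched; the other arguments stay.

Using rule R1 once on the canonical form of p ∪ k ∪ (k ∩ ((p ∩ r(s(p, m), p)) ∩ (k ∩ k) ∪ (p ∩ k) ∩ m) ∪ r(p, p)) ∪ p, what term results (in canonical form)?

Canonical form:  k ∪ k ∩ k ∩ k ∩ p ∩ r(s(p, m), p) ∪ k ∩ k ∩ m ∩ p ∪ p ∪ p ∪ r(p, p)
R1 matches:  uses k, p, r(s(p, m), p);  w := k ∩ k, x := s(p, m), y := p
The variable takes the whole remainder — replace the entire application.
New term:  k ∪ k ∩ k ∪ k ∩ k ∩ m ∩ p ∪ p ∪ p ∪ r(p, p)

Answer: k ∪ k ∩ k ∪ k ∩ k ∩ m ∩ p ∪ p ∪ p ∪ r(p, p)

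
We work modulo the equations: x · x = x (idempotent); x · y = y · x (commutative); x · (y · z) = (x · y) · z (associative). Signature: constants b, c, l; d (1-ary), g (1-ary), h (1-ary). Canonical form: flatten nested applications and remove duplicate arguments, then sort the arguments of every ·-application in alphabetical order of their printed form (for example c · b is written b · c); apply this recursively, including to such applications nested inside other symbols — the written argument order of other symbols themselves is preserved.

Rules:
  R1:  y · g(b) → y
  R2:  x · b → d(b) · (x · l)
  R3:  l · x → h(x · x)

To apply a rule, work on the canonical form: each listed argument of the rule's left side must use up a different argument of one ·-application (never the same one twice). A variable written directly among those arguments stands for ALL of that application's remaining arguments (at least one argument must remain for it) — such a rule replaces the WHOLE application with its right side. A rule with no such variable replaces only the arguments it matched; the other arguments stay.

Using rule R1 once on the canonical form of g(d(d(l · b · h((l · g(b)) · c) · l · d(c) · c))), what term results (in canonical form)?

Canonical form:  g(d(d(b · c · d(c) · h(c · g(b) · l) · l)))
R1 matches:  uses g(b);  y := c · l
The extension variable absorbs all remaining arguments, so the whole application is rewritten.
Result:  g(d(d(b · c · d(c) · h(c · l) · l)))

Answer: g(d(d(b · c · d(c) · h(c · l) · l)))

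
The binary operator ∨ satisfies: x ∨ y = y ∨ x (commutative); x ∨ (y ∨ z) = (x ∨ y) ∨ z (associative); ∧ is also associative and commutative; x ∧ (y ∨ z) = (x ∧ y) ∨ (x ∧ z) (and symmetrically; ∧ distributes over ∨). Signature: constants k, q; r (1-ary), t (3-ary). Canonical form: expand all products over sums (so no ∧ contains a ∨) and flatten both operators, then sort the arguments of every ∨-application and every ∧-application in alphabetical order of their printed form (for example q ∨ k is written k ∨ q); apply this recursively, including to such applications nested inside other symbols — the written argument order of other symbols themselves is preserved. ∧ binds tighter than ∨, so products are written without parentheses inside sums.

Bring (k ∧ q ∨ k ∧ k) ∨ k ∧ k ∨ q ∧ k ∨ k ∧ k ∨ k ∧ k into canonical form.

Answer: k ∧ k ∨ k ∧ k ∨ k ∧ k ∨ k ∧ k ∨ k ∧ q ∨ k ∧ q

Derivation:
Un-nest:  k ∧ q ∨ k ∧ k ∨ k ∧ k ∨ k ∧ q ∨ k ∧ k ∨ k ∧ k
Order the arguments:  k ∧ k ∨ k ∧ k ∨ k ∧ k ∨ k ∧ k ∨ k ∧ q ∨ k ∧ q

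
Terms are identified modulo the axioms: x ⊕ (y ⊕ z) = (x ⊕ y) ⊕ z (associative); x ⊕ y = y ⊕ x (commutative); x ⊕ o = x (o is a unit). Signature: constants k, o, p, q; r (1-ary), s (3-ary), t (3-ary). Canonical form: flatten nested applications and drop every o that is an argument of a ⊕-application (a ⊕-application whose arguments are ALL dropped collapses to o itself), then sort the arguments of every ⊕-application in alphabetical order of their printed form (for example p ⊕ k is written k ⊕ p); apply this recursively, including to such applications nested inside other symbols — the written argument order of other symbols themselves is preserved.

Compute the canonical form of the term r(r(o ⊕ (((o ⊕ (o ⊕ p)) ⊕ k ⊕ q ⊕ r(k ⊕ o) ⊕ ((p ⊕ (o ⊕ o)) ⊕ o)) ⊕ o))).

Answer: r(r(k ⊕ p ⊕ p ⊕ q ⊕ r(k)))

Derivation:
Focus inside:  o ⊕ (((o ⊕ (o ⊕ p)) ⊕ k ⊕ q ⊕ r(k ⊕ o) ⊕ ((p ⊕ (o ⊕ o)) ⊕ o)) ⊕ o)
Un-nest:  o ⊕ o ⊕ o ⊕ p ⊕ k ⊕ q ⊕ r(k ⊕ o) ⊕ p ⊕ o ⊕ o ⊕ o ⊕ o
Inside:  r(k ⊕ o)  →  r(k)
Unit:  drop o (×7)
Order the arguments:  k ⊕ p ⊕ p ⊕ q ⊕ r(k)
Reassemble:  r(r(k ⊕ p ⊕ p ⊕ q ⊕ r(k)))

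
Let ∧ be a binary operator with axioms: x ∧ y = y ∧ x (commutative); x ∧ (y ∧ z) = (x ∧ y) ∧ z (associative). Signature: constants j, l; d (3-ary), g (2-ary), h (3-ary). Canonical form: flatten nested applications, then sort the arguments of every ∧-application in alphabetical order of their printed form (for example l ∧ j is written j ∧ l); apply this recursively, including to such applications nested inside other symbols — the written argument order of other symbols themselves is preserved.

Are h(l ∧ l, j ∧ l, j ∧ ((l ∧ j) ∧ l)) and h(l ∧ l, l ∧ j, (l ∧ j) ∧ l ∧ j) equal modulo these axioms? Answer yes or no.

Answer: yes — both canonical forms are h(l ∧ l, j ∧ l, j ∧ j ∧ l ∧ l)

Derivation:
Left:  h(l ∧ l, j ∧ l, j ∧ ((l ∧ j) ∧ l))
  Descend into:  j ∧ ((l ∧ j) ∧ l)
  Un-nest:  j ∧ l ∧ j ∧ l
  Sort arguments:  j ∧ j ∧ l ∧ l
  Put back:  h(l ∧ l, j ∧ l, j ∧ j ∧ l ∧ l)
Right:  h(l ∧ l, l ∧ j, (l ∧ j) ∧ l ∧ j)
  Descend into:  (l ∧ j) ∧ l ∧ j
  Un-nest:  l ∧ j ∧ l ∧ j
  Sort arguments:  j ∧ j ∧ l ∧ l
  Reassemble:  h(l ∧ l, j ∧ l, j ∧ j ∧ l ∧ l)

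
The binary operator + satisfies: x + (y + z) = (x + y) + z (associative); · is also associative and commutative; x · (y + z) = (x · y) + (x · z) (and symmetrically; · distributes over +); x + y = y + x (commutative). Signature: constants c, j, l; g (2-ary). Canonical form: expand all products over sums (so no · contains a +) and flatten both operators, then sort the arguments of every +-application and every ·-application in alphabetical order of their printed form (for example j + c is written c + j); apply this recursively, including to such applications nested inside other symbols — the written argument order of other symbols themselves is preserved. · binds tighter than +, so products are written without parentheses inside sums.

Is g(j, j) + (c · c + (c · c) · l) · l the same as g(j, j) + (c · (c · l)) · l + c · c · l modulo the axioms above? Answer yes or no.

Left:  g(j, j) + (c · c + (c · c) · l) · l
  Distribute:  g(j, j) + c · c · l + c · c · l · l
  Order the arguments:  c · c · l + c · c · l · l + g(j, j)
Right:  g(j, j) + (c · (c · l)) · l + c · c · l
  Merge nested applications:  g(j, j) + c · c · l · l + c · c · l
  Order the arguments:  c · c · l + c · c · l · l + g(j, j)

Answer: yes — both canonical forms are c · c · l + c · c · l · l + g(j, j)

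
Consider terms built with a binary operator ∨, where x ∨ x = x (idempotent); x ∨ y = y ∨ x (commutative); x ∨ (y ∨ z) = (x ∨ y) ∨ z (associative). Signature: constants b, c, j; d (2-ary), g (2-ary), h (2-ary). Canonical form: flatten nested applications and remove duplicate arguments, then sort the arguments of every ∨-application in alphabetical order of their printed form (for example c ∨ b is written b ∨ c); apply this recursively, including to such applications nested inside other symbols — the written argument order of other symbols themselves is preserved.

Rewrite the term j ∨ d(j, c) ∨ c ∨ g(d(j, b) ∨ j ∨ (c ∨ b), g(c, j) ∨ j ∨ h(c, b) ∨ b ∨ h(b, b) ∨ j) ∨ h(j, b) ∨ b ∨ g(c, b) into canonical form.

Inside:  g(d(j, b) ∨ j ∨ (c ∨ b), g(c, j) ∨ j ∨ h(c, b) ∨ b ∨ h(b, b) ∨ j)  →  g(b ∨ c ∨ d(j, b) ∨ j, b ∨ g(c, j) ∨ h(b, b) ∨ h(c, b) ∨ j)
Sort:  b ∨ c ∨ d(j, c) ∨ g(b ∨ c ∨ d(j, b) ∨ j, b ∨ g(c, j) ∨ h(b, b) ∨ h(c, b) ∨ j) ∨ g(c, b) ∨ h(j, b) ∨ j

Answer: b ∨ c ∨ d(j, c) ∨ g(b ∨ c ∨ d(j, b) ∨ j, b ∨ g(c, j) ∨ h(b, b) ∨ h(c, b) ∨ j) ∨ g(c, b) ∨ h(j, b) ∨ j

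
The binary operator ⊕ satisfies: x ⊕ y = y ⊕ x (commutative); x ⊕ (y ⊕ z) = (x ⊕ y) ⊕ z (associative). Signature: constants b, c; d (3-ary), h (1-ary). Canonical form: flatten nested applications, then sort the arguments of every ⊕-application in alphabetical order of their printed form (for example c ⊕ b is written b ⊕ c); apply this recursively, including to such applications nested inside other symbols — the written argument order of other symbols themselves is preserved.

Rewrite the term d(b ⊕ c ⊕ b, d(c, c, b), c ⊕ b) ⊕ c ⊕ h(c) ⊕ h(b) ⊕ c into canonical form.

Answer: c ⊕ c ⊕ d(b ⊕ b ⊕ c, d(c, c, b), b ⊕ c) ⊕ h(b) ⊕ h(c)

Derivation:
Simplify inside:  d(b ⊕ c ⊕ b, d(c, c, b), c ⊕ b)  →  d(b ⊕ b ⊕ c, d(c, c, b), b ⊕ c)
Sort:  c ⊕ c ⊕ d(b ⊕ b ⊕ c, d(c, c, b), b ⊕ c) ⊕ h(b) ⊕ h(c)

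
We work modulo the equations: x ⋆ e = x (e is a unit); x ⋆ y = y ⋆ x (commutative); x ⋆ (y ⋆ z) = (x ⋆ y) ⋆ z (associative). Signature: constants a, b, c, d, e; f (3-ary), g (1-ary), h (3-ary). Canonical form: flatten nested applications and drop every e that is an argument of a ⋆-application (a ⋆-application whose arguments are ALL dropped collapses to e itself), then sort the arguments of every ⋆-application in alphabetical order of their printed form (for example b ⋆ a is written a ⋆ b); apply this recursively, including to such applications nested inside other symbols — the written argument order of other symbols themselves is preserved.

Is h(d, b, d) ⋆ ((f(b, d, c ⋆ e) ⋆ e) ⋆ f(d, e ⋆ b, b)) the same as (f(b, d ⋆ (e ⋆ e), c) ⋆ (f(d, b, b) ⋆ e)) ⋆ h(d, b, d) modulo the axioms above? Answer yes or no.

Answer: yes — both canonical forms are f(b, d, c) ⋆ f(d, b, b) ⋆ h(d, b, d)

Derivation:
Left:  h(d, b, d) ⋆ ((f(b, d, c ⋆ e) ⋆ e) ⋆ f(d, e ⋆ b, b))
  Un-nest:  h(d, b, d) ⋆ f(b, d, c ⋆ e) ⋆ e ⋆ f(d, e ⋆ b, b)
  Simplify inside:  f(b, d, c ⋆ e)  →  f(b, d, c)
  Simplify inside:  f(d, e ⋆ b, b)  →  f(d, b, b)
  Units out:  drop e
  Sort:  f(b, d, c) ⋆ f(d, b, b) ⋆ h(d, b, d)
Right:  (f(b, d ⋆ (e ⋆ e), c) ⋆ (f(d, b, b) ⋆ e)) ⋆ h(d, b, d)
  Flatten:  f(b, d ⋆ (e ⋆ e), c) ⋆ f(d, b, b) ⋆ e ⋆ h(d, b, d)
  Simplify inside:  f(b, d ⋆ (e ⋆ e), c)  →  f(b, d, c)
  Drop the unit:  drop e
  Order the arguments:  f(b, d, c) ⋆ f(d, b, b) ⋆ h(d, b, d)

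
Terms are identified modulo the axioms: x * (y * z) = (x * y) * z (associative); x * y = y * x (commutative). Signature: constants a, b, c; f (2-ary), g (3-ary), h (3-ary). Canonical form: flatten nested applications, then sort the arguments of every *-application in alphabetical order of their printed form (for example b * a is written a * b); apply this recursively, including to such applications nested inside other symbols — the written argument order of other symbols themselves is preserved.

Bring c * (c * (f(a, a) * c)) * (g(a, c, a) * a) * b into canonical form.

Answer: a * b * c * c * c * f(a, a) * g(a, c, a)

Derivation:
Merge nested applications:  c * c * f(a, a) * c * g(a, c, a) * a * b
Sort:  a * b * c * c * c * f(a, a) * g(a, c, a)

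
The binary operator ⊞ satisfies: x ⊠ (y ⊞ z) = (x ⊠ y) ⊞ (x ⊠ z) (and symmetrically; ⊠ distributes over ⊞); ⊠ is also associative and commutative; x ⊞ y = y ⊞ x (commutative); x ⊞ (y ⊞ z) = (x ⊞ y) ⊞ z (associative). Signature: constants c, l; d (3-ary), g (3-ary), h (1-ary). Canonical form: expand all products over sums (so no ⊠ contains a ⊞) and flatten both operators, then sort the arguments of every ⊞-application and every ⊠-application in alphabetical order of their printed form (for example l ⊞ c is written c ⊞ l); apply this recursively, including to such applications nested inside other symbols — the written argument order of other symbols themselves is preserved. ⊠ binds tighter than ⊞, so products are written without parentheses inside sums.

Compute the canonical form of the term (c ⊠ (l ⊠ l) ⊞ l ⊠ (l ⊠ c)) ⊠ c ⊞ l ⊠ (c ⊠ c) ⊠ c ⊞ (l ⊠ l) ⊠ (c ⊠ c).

Answer: c ⊠ c ⊠ c ⊠ l ⊞ c ⊠ c ⊠ l ⊠ l ⊞ c ⊠ c ⊠ l ⊠ l ⊞ c ⊠ c ⊠ l ⊠ l

Derivation:
Distribute:  c ⊠ c ⊠ l ⊠ l ⊞ c ⊠ c ⊠ l ⊠ l ⊞ c ⊠ c ⊠ c ⊠ l ⊞ c ⊠ c ⊠ l ⊠ l
Sort:  c ⊠ c ⊠ c ⊠ l ⊞ c ⊠ c ⊠ l ⊠ l ⊞ c ⊠ c ⊠ l ⊠ l ⊞ c ⊠ c ⊠ l ⊠ l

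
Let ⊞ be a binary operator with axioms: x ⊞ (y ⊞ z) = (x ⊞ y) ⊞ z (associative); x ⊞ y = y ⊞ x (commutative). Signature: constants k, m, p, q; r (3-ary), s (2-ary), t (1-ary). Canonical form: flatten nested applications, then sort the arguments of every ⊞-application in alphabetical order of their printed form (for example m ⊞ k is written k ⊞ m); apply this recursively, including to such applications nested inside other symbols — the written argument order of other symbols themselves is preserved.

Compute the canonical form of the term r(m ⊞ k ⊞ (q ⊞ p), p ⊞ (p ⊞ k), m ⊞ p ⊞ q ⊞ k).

Descend into:  m ⊞ k ⊞ (q ⊞ p)
Merge nested applications:  m ⊞ k ⊞ q ⊞ p
Sort arguments:  k ⊞ m ⊞ p ⊞ q
Rebuild:  r(k ⊞ m ⊞ p ⊞ q, k ⊞ p ⊞ p, k ⊞ m ⊞ p ⊞ q)

Answer: r(k ⊞ m ⊞ p ⊞ q, k ⊞ p ⊞ p, k ⊞ m ⊞ p ⊞ q)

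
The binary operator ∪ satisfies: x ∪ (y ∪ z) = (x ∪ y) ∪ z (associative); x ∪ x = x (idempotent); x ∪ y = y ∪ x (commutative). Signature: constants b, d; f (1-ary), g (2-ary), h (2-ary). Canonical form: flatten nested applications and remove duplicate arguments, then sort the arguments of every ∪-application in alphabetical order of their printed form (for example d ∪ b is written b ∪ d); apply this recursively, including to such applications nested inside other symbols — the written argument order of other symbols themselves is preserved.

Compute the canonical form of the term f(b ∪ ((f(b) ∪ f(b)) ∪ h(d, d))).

Answer: f(b ∪ f(b) ∪ h(d, d))

Derivation:
Descend into:  b ∪ ((f(b) ∪ f(b)) ∪ h(d, d))
Flatten:  b ∪ f(b) ∪ f(b) ∪ h(d, d)
Drop duplicates:  drop duplicate f(b)
Order the arguments:  b ∪ f(b) ∪ h(d, d)
Reassemble:  f(b ∪ f(b) ∪ h(d, d))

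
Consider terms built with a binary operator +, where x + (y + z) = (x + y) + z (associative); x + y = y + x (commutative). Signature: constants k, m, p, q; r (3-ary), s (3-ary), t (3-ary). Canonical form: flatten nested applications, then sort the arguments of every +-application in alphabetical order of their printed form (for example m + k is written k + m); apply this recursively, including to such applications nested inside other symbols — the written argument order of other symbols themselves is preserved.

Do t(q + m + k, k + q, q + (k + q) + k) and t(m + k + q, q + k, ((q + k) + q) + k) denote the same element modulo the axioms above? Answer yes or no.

Answer: yes — both canonical forms are t(k + m + q, k + q, k + k + q + q)

Derivation:
Left:  t(q + m + k, k + q, q + (k + q) + k)
  Descend into:  q + (k + q) + k
  Merge nested applications:  q + k + q + k
  Sort:  k + k + q + q
  Put back:  t(k + m + q, k + q, k + k + q + q)
Right:  t(m + k + q, q + k, ((q + k) + q) + k)
  Descend into:  ((q + k) + q) + k
  Un-nest:  q + k + q + k
  Sort arguments:  k + k + q + q
  Reassemble:  t(k + m + q, k + q, k + k + q + q)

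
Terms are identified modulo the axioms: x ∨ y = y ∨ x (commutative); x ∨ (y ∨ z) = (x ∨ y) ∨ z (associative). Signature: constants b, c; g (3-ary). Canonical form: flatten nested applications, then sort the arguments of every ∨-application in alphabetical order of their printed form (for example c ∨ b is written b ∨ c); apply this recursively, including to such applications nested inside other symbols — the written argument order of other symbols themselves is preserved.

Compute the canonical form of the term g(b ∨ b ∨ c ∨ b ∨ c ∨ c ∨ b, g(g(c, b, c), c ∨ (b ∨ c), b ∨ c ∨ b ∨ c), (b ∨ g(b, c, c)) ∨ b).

Focus inside:  (b ∨ g(b, c, c)) ∨ b
Merge nested applications:  b ∨ g(b, c, c) ∨ b
Order the arguments:  b ∨ b ∨ g(b, c, c)
Rebuild:  g(b ∨ b ∨ b ∨ b ∨ c ∨ c ∨ c, g(g(c, b, c), b ∨ c ∨ c, b ∨ b ∨ c ∨ c), b ∨ b ∨ g(b, c, c))

Answer: g(b ∨ b ∨ b ∨ b ∨ c ∨ c ∨ c, g(g(c, b, c), b ∨ c ∨ c, b ∨ b ∨ c ∨ c), b ∨ b ∨ g(b, c, c))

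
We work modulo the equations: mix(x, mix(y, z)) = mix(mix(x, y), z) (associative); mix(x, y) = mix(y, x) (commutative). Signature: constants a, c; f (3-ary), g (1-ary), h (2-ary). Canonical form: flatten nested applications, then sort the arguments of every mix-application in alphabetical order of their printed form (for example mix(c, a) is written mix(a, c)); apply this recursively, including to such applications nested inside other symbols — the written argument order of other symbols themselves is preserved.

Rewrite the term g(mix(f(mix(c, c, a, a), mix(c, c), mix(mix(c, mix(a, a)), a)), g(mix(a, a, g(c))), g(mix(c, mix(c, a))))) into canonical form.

Answer: g(mix(f(mix(a, a, c, c), mix(c, c), mix(a, a, a, c)), g(mix(a, a, g(c))), g(mix(a, c, c))))

Derivation:
Work inside:  mix(f(mix(c, c, a, a), mix(c, c), mix(mix(c, mix(a, a)), a)), g(mix(a, a, g(c))), g(mix(c, mix(c, a))))
Canonicalize subterm:  f(mix(c, c, a, a), mix(c, c), mix(mix(c, mix(a, a)), a))  →  f(mix(a, a, c, c), mix(c, c), mix(a, a, a, c))
Canonicalize subterm:  g(mix(c, mix(c, a)))  →  g(mix(a, c, c))
Sort:  mix(f(mix(a, a, c, c), mix(c, c), mix(a, a, a, c)), g(mix(a, a, g(c))), g(mix(a, c, c)))
Reassemble:  g(mix(f(mix(a, a, c, c), mix(c, c), mix(a, a, a, c)), g(mix(a, a, g(c))), g(mix(a, c, c))))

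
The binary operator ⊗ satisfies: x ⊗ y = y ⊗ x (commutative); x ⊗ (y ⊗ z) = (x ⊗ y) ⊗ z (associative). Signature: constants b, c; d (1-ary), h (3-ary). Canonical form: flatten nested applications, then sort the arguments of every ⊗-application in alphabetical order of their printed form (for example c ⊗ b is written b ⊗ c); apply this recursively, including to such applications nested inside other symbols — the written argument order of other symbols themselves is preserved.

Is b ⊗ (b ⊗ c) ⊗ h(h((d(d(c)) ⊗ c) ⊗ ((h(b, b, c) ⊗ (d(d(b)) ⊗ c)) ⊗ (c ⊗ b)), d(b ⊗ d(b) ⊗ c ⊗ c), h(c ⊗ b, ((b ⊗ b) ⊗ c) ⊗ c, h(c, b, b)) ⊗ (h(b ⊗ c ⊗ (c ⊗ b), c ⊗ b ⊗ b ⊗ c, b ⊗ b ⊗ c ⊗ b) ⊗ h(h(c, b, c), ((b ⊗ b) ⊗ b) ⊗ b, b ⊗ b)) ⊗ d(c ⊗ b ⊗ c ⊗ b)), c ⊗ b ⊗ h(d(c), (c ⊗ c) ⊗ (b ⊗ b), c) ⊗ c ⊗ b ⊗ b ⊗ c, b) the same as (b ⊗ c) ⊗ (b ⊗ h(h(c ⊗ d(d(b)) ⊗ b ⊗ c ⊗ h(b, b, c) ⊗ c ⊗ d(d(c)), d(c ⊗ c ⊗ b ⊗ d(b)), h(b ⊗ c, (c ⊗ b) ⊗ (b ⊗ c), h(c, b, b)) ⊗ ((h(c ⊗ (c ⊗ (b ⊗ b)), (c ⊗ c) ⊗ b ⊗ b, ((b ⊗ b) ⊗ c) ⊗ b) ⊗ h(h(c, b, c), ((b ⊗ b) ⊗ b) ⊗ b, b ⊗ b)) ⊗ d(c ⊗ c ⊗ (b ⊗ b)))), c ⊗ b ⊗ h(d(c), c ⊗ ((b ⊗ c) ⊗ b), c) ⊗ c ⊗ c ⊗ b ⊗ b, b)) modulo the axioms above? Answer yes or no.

Left:  b ⊗ (b ⊗ c) ⊗ h(h((d(d(c)) ⊗ c) ⊗ ((h(b, b, c) ⊗ (d(d(b)) ⊗ c)) ⊗ (c ⊗ b)), d(b ⊗ d(b) ⊗ c ⊗ c), h(c ⊗ b, ((b ⊗ b) ⊗ c) ⊗ c, h(c, b, b)) ⊗ (h(b ⊗ c ⊗ (c ⊗ b), c ⊗ b ⊗ b ⊗ c, b ⊗ b ⊗ c ⊗ b) ⊗ h(h(c, b, c), ((b ⊗ b) ⊗ b) ⊗ b, b ⊗ b)) ⊗ d(c ⊗ b ⊗ c ⊗ b)), c ⊗ b ⊗ h(d(c), (c ⊗ c) ⊗ (b ⊗ b), c) ⊗ c ⊗ b ⊗ b ⊗ c, b)
  Merge nested applications:  b ⊗ b ⊗ c ⊗ h(h((d(d(c)) ⊗ c) ⊗ ((h(b, b, c) ⊗ (d(d(b)) ⊗ c)) ⊗ (c ⊗ b)), d(b ⊗ d(b) ⊗ c ⊗ c), h(c ⊗ b, ((b ⊗ b) ⊗ c) ⊗ c, h(c, b, b)) ⊗ (h(b ⊗ c ⊗ (c ⊗ b), c ⊗ b ⊗ b ⊗ c, b ⊗ b ⊗ c ⊗ b) ⊗ h(h(c, b, c), ((b ⊗ b) ⊗ b) ⊗ b, b ⊗ b)) ⊗ d(c ⊗ b ⊗ c ⊗ b)), c ⊗ b ⊗ h(d(c), (c ⊗ c) ⊗ (b ⊗ b), c) ⊗ c ⊗ b ⊗ b ⊗ c, b)
  Canonicalize subterm:  h(h((d(d(c)) ⊗ c) ⊗ ((h(b, b, c) ⊗ (d(d(b)) ⊗ c)) ⊗ (c ⊗ b)), d(b ⊗ d(b) ⊗ c ⊗ c), h(c ⊗ b, ((b ⊗ b) ⊗ c) ⊗ c, h(c, b, b)) ⊗ (h(b ⊗ c ⊗ (c ⊗ b), c ⊗ b ⊗ b ⊗ c, b ⊗ b ⊗ c ⊗ b) ⊗ h(h(c, b, c), ((b ⊗ b) ⊗ b) ⊗ b, b ⊗ b)) ⊗ d(c ⊗ b ⊗ c ⊗ b)), c ⊗ b ⊗ h(d(c), (c ⊗ c) ⊗ (b ⊗ b), c) ⊗ c ⊗ b ⊗ b ⊗ c, b)  →  h(h(b ⊗ c ⊗ c ⊗ c ⊗ d(d(b)) ⊗ d(d(c)) ⊗ h(b, b, c), d(b ⊗ c ⊗ c ⊗ d(b)), d(b ⊗ b ⊗ c ⊗ c) ⊗ h(b ⊗ b ⊗ c ⊗ c, b ⊗ b ⊗ c ⊗ c, b ⊗ b ⊗ b ⊗ c) ⊗ h(b ⊗ c, b ⊗ b ⊗ c ⊗ c, h(c, b, b)) ⊗ h(h(c, b, c), b ⊗ b ⊗ b ⊗ b, b ⊗ b)), b ⊗ b ⊗ b ⊗ c ⊗ c ⊗ c ⊗ h(d(c), b ⊗ b ⊗ c ⊗ c, c), b)
  Order the arguments:  b ⊗ b ⊗ c ⊗ h(h(b ⊗ c ⊗ c ⊗ c ⊗ d(d(b)) ⊗ d(d(c)) ⊗ h(b, b, c), d(b ⊗ c ⊗ c ⊗ d(b)), d(b ⊗ b ⊗ c ⊗ c) ⊗ h(b ⊗ b ⊗ c ⊗ c, b ⊗ b ⊗ c ⊗ c, b ⊗ b ⊗ b ⊗ c) ⊗ h(b ⊗ c, b ⊗ b ⊗ c ⊗ c, h(c, b, b)) ⊗ h(h(c, b, c), b ⊗ b ⊗ b ⊗ b, b ⊗ b)), b ⊗ b ⊗ b ⊗ c ⊗ c ⊗ c ⊗ h(d(c), b ⊗ b ⊗ c ⊗ c, c), b)
Right:  (b ⊗ c) ⊗ (b ⊗ h(h(c ⊗ d(d(b)) ⊗ b ⊗ c ⊗ h(b, b, c) ⊗ c ⊗ d(d(c)), d(c ⊗ c ⊗ b ⊗ d(b)), h(b ⊗ c, (c ⊗ b) ⊗ (b ⊗ c), h(c, b, b)) ⊗ ((h(c ⊗ (c ⊗ (b ⊗ b)), (c ⊗ c) ⊗ b ⊗ b, ((b ⊗ b) ⊗ c) ⊗ b) ⊗ h(h(c, b, c), ((b ⊗ b) ⊗ b) ⊗ b, b ⊗ b)) ⊗ d(c ⊗ c ⊗ (b ⊗ b)))), c ⊗ b ⊗ h(d(c), c ⊗ ((b ⊗ c) ⊗ b), c) ⊗ c ⊗ c ⊗ b ⊗ b, b))
  Merge nested applications:  b ⊗ c ⊗ b ⊗ h(h(c ⊗ d(d(b)) ⊗ b ⊗ c ⊗ h(b, b, c) ⊗ c ⊗ d(d(c)), d(c ⊗ c ⊗ b ⊗ d(b)), h(b ⊗ c, (c ⊗ b) ⊗ (b ⊗ c), h(c, b, b)) ⊗ ((h(c ⊗ (c ⊗ (b ⊗ b)), (c ⊗ c) ⊗ b ⊗ b, ((b ⊗ b) ⊗ c) ⊗ b) ⊗ h(h(c, b, c), ((b ⊗ b) ⊗ b) ⊗ b, b ⊗ b)) ⊗ d(c ⊗ c ⊗ (b ⊗ b)))), c ⊗ b ⊗ h(d(c), c ⊗ ((b ⊗ c) ⊗ b), c) ⊗ c ⊗ c ⊗ b ⊗ b, b)
  Inside:  h(h(c ⊗ d(d(b)) ⊗ b ⊗ c ⊗ h(b, b, c) ⊗ c ⊗ d(d(c)), d(c ⊗ c ⊗ b ⊗ d(b)), h(b ⊗ c, (c ⊗ b) ⊗ (b ⊗ c), h(c, b, b)) ⊗ ((h(c ⊗ (c ⊗ (b ⊗ b)), (c ⊗ c) ⊗ b ⊗ b, ((b ⊗ b) ⊗ c) ⊗ b) ⊗ h(h(c, b, c), ((b ⊗ b) ⊗ b) ⊗ b, b ⊗ b)) ⊗ d(c ⊗ c ⊗ (b ⊗ b)))), c ⊗ b ⊗ h(d(c), c ⊗ ((b ⊗ c) ⊗ b), c) ⊗ c ⊗ c ⊗ b ⊗ b, b)  →  h(h(b ⊗ c ⊗ c ⊗ c ⊗ d(d(b)) ⊗ d(d(c)) ⊗ h(b, b, c), d(b ⊗ c ⊗ c ⊗ d(b)), d(b ⊗ b ⊗ c ⊗ c) ⊗ h(b ⊗ b ⊗ c ⊗ c, b ⊗ b ⊗ c ⊗ c, b ⊗ b ⊗ b ⊗ c) ⊗ h(b ⊗ c, b ⊗ b ⊗ c ⊗ c, h(c, b, b)) ⊗ h(h(c, b, c), b ⊗ b ⊗ b ⊗ b, b ⊗ b)), b ⊗ b ⊗ b ⊗ c ⊗ c ⊗ c ⊗ h(d(c), b ⊗ b ⊗ c ⊗ c, c), b)
  Sort:  b ⊗ b ⊗ c ⊗ h(h(b ⊗ c ⊗ c ⊗ c ⊗ d(d(b)) ⊗ d(d(c)) ⊗ h(b, b, c), d(b ⊗ c ⊗ c ⊗ d(b)), d(b ⊗ b ⊗ c ⊗ c) ⊗ h(b ⊗ b ⊗ c ⊗ c, b ⊗ b ⊗ c ⊗ c, b ⊗ b ⊗ b ⊗ c) ⊗ h(b ⊗ c, b ⊗ b ⊗ c ⊗ c, h(c, b, b)) ⊗ h(h(c, b, c), b ⊗ b ⊗ b ⊗ b, b ⊗ b)), b ⊗ b ⊗ b ⊗ c ⊗ c ⊗ c ⊗ h(d(c), b ⊗ b ⊗ c ⊗ c, c), b)

Answer: yes — both canonical forms are b ⊗ b ⊗ c ⊗ h(h(b ⊗ c ⊗ c ⊗ c ⊗ d(d(b)) ⊗ d(d(c)) ⊗ h(b, b, c), d(b ⊗ c ⊗ c ⊗ d(b)), d(b ⊗ b ⊗ c ⊗ c) ⊗ h(b ⊗ b ⊗ c ⊗ c, b ⊗ b ⊗ c ⊗ c, b ⊗ b ⊗ b ⊗ c) ⊗ h(b ⊗ c, b ⊗ b ⊗ c ⊗ c, h(c, b, b)) ⊗ h(h(c, b, c), b ⊗ b ⊗ b ⊗ b, b ⊗ b)), b ⊗ b ⊗ b ⊗ c ⊗ c ⊗ c ⊗ h(d(c), b ⊗ b ⊗ c ⊗ c, c), b)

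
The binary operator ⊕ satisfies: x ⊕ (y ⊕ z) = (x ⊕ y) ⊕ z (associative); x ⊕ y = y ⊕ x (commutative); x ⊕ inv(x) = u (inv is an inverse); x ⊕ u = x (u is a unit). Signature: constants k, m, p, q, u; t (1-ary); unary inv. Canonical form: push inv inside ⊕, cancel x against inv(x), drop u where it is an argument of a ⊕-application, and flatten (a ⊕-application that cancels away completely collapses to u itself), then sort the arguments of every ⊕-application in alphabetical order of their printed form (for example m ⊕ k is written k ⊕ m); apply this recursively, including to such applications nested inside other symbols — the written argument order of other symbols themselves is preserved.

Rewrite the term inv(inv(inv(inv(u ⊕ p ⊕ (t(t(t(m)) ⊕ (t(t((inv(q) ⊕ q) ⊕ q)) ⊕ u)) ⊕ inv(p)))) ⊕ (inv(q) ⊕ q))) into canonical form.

Answer: t(t(t(m)) ⊕ t(t(q)))

Derivation:
Push inv inside:  distribute inv over ⊕ and collapse double inv
Cancel inverse pairs:  p cancels; q cancels
Combine occurrences:  t(t(t(m)) ⊕ t(t(q)))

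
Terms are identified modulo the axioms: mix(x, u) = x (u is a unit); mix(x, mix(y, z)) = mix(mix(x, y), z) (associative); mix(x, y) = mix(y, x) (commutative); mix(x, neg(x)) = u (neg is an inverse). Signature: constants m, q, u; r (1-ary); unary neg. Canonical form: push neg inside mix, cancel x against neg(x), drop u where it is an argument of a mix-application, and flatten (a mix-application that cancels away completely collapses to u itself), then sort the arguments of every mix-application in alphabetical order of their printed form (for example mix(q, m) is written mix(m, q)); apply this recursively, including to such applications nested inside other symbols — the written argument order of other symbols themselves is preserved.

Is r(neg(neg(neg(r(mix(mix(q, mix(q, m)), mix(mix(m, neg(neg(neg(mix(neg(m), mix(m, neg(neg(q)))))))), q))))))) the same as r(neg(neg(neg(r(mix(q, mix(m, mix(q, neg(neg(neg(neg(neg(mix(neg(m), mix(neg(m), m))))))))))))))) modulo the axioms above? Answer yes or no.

Left:  r(neg(neg(neg(r(mix(mix(q, mix(q, m)), mix(mix(m, neg(neg(neg(mix(neg(m), mix(m, neg(neg(q)))))))), q)))))))
  Descend into:  mix(mix(q, mix(q, m)), mix(mix(m, neg(neg(neg(mix(neg(m), mix(m, neg(neg(q)))))))), q))
  Push neg inside:  distribute neg over mix and collapse double neg
  Collect terms:  mix(q, q, m, m)
  Order the arguments:  mix(m, m, q, q)
  Reassemble:  r(neg(r(mix(m, m, q, q))))
Right:  r(neg(neg(neg(r(mix(q, mix(m, mix(q, neg(neg(neg(neg(neg(mix(neg(m), mix(neg(m), m)))))))))))))))
  Work inside:  mix(q, mix(m, mix(q, neg(neg(neg(neg(neg(mix(neg(m), mix(neg(m), m))))))))))
  Push neg inside:  distribute neg over mix and collapse double neg
  Collect terms:  mix(q, q, m, m)
  Order the arguments:  mix(m, m, q, q)
  Reassemble:  r(neg(r(mix(m, m, q, q))))

Answer: yes — both canonical forms are r(neg(r(mix(m, m, q, q))))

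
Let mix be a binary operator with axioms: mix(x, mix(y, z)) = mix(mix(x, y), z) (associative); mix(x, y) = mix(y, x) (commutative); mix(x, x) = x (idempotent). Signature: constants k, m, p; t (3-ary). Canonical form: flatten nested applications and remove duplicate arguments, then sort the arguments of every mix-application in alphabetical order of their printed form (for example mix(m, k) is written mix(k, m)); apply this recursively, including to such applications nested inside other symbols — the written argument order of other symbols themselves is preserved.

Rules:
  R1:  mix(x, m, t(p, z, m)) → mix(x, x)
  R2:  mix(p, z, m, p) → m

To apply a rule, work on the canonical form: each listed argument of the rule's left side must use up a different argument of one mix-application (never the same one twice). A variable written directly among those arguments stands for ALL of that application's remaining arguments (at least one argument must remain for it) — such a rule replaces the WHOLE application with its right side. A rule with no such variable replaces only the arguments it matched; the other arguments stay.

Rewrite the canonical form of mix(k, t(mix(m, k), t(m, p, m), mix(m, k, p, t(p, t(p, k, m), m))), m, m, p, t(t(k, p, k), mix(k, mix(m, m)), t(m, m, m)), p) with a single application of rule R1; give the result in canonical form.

Canonical form:  mix(k, m, p, t(mix(k, m), t(m, p, m), mix(k, m, p, t(p, t(p, k, m), m))), t(t(k, p, k), mix(k, m), t(m, m, m)))
Match R1:  consume m, t(p, t(p, k, m), m);  x := mix(k, p), z := t(p, k, m)
The variable takes the whole remainder — replace the entire application.
New term:  mix(k, m, p, t(mix(k, m), t(m, p, m), mix(k, p)), t(t(k, p, k), mix(k, m), t(m, m, m)))

Answer: mix(k, m, p, t(mix(k, m), t(m, p, m), mix(k, p)), t(t(k, p, k), mix(k, m), t(m, m, m)))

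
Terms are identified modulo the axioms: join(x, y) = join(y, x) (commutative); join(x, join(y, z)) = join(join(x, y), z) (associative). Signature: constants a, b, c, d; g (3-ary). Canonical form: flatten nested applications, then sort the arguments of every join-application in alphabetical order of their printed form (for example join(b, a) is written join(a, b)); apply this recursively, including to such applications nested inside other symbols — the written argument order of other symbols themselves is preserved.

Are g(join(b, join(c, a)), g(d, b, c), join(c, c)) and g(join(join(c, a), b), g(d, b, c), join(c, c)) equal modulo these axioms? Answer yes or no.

Left:  g(join(b, join(c, a)), g(d, b, c), join(c, c))
  Descend into:  join(b, join(c, a))
  Un-nest:  join(b, c, a)
  Order the arguments:  join(a, b, c)
  Put back:  g(join(a, b, c), g(d, b, c), join(c, c))
Right:  g(join(join(c, a), b), g(d, b, c), join(c, c))
  Descend into:  join(join(c, a), b)
  Un-nest:  join(c, a, b)
  Order the arguments:  join(a, b, c)
  Put back:  g(join(a, b, c), g(d, b, c), join(c, c))

Answer: yes — both canonical forms are g(join(a, b, c), g(d, b, c), join(c, c))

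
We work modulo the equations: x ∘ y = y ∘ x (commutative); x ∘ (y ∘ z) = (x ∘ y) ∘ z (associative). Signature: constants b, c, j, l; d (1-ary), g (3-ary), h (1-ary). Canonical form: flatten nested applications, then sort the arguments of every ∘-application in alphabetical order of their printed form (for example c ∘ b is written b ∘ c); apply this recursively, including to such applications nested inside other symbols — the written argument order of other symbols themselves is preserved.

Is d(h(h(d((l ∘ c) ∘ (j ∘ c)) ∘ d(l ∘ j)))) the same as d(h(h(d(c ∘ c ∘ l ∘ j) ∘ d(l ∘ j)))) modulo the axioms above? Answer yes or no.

Answer: yes — both canonical forms are d(h(h(d(c ∘ c ∘ j ∘ l) ∘ d(j ∘ l))))

Derivation:
Left:  d(h(h(d((l ∘ c) ∘ (j ∘ c)) ∘ d(l ∘ j))))
  Focus inside:  d((l ∘ c) ∘ (j ∘ c)) ∘ d(l ∘ j)
  Inside:  d((l ∘ c) ∘ (j ∘ c))  →  d(c ∘ c ∘ j ∘ l)
  Canonicalize subterm:  d(l ∘ j)  →  d(j ∘ l)
  Order the arguments:  d(c ∘ c ∘ j ∘ l) ∘ d(j ∘ l)
  Put back:  d(h(h(d(c ∘ c ∘ j ∘ l) ∘ d(j ∘ l))))
Right:  d(h(h(d(c ∘ c ∘ l ∘ j) ∘ d(l ∘ j))))
  Descend into:  d(c ∘ c ∘ l ∘ j) ∘ d(l ∘ j)
  Canonicalize subterm:  d(c ∘ c ∘ l ∘ j)  →  d(c ∘ c ∘ j ∘ l)
  Canonicalize subterm:  d(l ∘ j)  →  d(j ∘ l)
  Order the arguments:  d(c ∘ c ∘ j ∘ l) ∘ d(j ∘ l)
  Reassemble:  d(h(h(d(c ∘ c ∘ j ∘ l) ∘ d(j ∘ l))))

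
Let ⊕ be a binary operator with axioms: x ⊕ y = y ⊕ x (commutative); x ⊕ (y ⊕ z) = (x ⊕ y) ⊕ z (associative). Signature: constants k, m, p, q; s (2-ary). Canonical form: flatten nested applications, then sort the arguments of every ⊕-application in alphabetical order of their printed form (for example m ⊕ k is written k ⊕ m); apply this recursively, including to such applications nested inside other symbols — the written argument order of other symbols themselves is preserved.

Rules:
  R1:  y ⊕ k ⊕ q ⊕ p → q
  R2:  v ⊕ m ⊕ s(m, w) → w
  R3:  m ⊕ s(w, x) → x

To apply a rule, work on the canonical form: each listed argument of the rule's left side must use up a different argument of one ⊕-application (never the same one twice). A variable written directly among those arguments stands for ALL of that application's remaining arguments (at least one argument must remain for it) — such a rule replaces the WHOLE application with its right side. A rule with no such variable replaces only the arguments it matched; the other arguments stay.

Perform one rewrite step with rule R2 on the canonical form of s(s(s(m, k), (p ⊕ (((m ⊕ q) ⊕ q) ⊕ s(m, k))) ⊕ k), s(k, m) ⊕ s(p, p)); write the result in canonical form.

Answer: s(s(s(m, k), k), s(k, m) ⊕ s(p, p))

Derivation:
Canonical form:  s(s(s(m, k), k ⊕ m ⊕ p ⊕ q ⊕ q ⊕ s(m, k)), s(k, m) ⊕ s(p, p))
R2 matches:  uses m, s(m, k);  v := k ⊕ p ⊕ q ⊕ q, w := k
The variable takes the whole remainder — replace the entire application.
Giving:  s(s(s(m, k), k), s(k, m) ⊕ s(p, p))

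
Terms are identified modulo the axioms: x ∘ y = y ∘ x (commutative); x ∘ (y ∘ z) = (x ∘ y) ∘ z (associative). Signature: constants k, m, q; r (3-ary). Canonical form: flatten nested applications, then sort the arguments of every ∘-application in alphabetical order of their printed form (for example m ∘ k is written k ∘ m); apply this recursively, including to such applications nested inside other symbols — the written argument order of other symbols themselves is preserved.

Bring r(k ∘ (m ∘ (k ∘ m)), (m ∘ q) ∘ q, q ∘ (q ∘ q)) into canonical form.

Answer: r(k ∘ k ∘ m ∘ m, m ∘ q ∘ q, q ∘ q ∘ q)

Derivation:
Focus inside:  k ∘ (m ∘ (k ∘ m))
Merge nested applications:  k ∘ m ∘ k ∘ m
Order the arguments:  k ∘ k ∘ m ∘ m
Rebuild:  r(k ∘ k ∘ m ∘ m, m ∘ q ∘ q, q ∘ q ∘ q)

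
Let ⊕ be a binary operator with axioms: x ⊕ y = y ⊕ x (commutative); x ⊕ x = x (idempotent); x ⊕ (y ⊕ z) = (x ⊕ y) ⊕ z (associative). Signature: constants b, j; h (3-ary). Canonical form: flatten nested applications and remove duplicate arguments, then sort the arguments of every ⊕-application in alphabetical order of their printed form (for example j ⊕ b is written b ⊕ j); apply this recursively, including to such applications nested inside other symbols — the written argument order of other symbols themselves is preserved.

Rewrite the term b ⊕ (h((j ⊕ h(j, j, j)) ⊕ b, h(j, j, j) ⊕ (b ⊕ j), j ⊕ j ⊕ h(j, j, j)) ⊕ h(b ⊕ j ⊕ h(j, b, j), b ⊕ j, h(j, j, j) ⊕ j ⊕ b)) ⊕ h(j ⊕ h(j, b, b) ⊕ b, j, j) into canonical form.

Answer: b ⊕ h(b ⊕ h(j, b, b) ⊕ j, j, j) ⊕ h(b ⊕ h(j, b, j) ⊕ j, b ⊕ j, b ⊕ h(j, j, j) ⊕ j) ⊕ h(b ⊕ h(j, j, j) ⊕ j, b ⊕ h(j, j, j) ⊕ j, h(j, j, j) ⊕ j)

Derivation:
Merge nested applications:  b ⊕ h((j ⊕ h(j, j, j)) ⊕ b, h(j, j, j) ⊕ (b ⊕ j), j ⊕ j ⊕ h(j, j, j)) ⊕ h(b ⊕ j ⊕ h(j, b, j), b ⊕ j, h(j, j, j) ⊕ j ⊕ b) ⊕ h(j ⊕ h(j, b, b) ⊕ b, j, j)
Simplify inside:  h((j ⊕ h(j, j, j)) ⊕ b, h(j, j, j) ⊕ (b ⊕ j), j ⊕ j ⊕ h(j, j, j))  →  h(b ⊕ h(j, j, j) ⊕ j, b ⊕ h(j, j, j) ⊕ j, h(j, j, j) ⊕ j)
Inside:  h(b ⊕ j ⊕ h(j, b, j), b ⊕ j, h(j, j, j) ⊕ j ⊕ b)  →  h(b ⊕ h(j, b, j) ⊕ j, b ⊕ j, b ⊕ h(j, j, j) ⊕ j)
Simplify inside:  h(j ⊕ h(j, b, b) ⊕ b, j, j)  →  h(b ⊕ h(j, b, b) ⊕ j, j, j)
Sort arguments:  b ⊕ h(b ⊕ h(j, b, b) ⊕ j, j, j) ⊕ h(b ⊕ h(j, b, j) ⊕ j, b ⊕ j, b ⊕ h(j, j, j) ⊕ j) ⊕ h(b ⊕ h(j, j, j) ⊕ j, b ⊕ h(j, j, j) ⊕ j, h(j, j, j) ⊕ j)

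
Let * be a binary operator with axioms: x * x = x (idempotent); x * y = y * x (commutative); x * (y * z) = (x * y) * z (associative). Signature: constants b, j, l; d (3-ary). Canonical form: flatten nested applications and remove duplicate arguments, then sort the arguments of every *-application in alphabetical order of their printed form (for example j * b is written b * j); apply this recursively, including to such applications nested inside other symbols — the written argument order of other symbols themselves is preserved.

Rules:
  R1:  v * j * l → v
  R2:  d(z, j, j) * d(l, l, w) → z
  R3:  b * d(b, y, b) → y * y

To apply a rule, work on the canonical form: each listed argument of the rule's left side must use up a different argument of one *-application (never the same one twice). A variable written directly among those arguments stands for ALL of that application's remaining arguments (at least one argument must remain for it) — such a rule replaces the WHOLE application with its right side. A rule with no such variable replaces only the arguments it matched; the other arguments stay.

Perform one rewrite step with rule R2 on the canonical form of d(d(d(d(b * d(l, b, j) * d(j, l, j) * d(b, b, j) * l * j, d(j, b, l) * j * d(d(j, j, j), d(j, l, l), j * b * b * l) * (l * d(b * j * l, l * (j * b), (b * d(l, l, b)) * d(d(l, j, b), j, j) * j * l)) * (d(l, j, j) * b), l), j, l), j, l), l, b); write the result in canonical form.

Canonical form:  d(d(d(d(b * d(b, b, j) * d(j, l, j) * d(l, b, j) * j * l, b * d(b * j * l, b * j * l, b * d(d(l, j, b), j, j) * d(l, l, b) * j * l) * d(d(j, j, j), d(j, l, l), b * j * l) * d(j, b, l) * d(l, j, j) * j * l, l), j, l), j, l), l, b)
Apply R2:  consuming d(d(l, j, b), j, j), d(l, l, b);  w := b, z := d(l, j, b)
Giving:  d(d(d(d(b * d(b, b, j) * d(j, l, j) * d(l, b, j) * j * l, b * d(b * j * l, b * j * l, b * d(l, j, b) * j * l) * d(d(j, j, j), d(j, l, l), b * j * l) * d(j, b, l) * d(l, j, j) * j * l, l), j, l), j, l), l, b)

Answer: d(d(d(d(b * d(b, b, j) * d(j, l, j) * d(l, b, j) * j * l, b * d(b * j * l, b * j * l, b * d(l, j, b) * j * l) * d(d(j, j, j), d(j, l, l), b * j * l) * d(j, b, l) * d(l, j, j) * j * l, l), j, l), j, l), l, b)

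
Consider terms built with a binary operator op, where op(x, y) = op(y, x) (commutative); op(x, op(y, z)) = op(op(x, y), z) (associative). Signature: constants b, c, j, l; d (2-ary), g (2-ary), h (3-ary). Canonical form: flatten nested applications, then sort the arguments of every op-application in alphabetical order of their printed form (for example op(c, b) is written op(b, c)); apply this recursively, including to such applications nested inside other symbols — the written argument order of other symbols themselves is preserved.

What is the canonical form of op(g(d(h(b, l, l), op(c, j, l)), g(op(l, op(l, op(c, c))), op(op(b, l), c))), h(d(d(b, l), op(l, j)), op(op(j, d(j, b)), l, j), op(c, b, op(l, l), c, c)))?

Canonicalize subterm:  g(d(h(b, l, l), op(c, j, l)), g(op(l, op(l, op(c, c))), op(op(b, l), c)))  →  g(d(h(b, l, l), op(c, j, l)), g(op(c, c, l, l), op(b, c, l)))
Inside:  h(d(d(b, l), op(l, j)), op(op(j, d(j, b)), l, j), op(c, b, op(l, l), c, c))  →  h(d(d(b, l), op(j, l)), op(d(j, b), j, j, l), op(b, c, c, c, l, l))
Sort:  op(g(d(h(b, l, l), op(c, j, l)), g(op(c, c, l, l), op(b, c, l))), h(d(d(b, l), op(j, l)), op(d(j, b), j, j, l), op(b, c, c, c, l, l)))

Answer: op(g(d(h(b, l, l), op(c, j, l)), g(op(c, c, l, l), op(b, c, l))), h(d(d(b, l), op(j, l)), op(d(j, b), j, j, l), op(b, c, c, c, l, l)))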